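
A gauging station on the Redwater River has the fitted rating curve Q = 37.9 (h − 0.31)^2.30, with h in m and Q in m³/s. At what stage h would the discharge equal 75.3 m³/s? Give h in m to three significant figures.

h − h₀ = (Q/C)^(1/b) = (75.3/37.9)^(1/2.30) = 1.348 m
h = 0.31 + 1.348 = 1.658 m

1.66 m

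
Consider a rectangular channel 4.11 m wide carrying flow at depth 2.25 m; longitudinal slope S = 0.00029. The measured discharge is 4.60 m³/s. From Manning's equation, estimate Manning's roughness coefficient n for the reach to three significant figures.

A = b·y = 4.11 × 2.25 = 9.248 m²
P = b + 2y = 4.11 + 2×2.25 = 8.610 m
R = A/P = 9.248/8.610 = 1.074 m
n = (1/Q)·A·R^(2/3)·S^(1/2) = (1/4.60) × 9.248 × 1.049 × 0.01703 = 0.03590

0.0359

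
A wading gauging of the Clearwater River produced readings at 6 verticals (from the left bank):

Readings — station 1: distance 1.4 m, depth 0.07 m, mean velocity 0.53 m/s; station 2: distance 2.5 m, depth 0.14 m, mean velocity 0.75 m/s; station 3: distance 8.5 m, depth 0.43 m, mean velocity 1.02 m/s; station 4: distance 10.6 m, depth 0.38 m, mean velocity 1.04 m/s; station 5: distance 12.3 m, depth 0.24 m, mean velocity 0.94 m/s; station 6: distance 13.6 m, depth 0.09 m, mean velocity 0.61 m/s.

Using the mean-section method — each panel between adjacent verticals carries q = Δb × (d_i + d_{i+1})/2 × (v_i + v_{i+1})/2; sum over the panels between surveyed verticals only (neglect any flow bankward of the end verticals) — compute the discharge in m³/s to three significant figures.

3.15 m³/s

Panel 1-2: Δb = 1.1 m, d̄ = (0.07+0.14)/2 = 0.105, v̄ = (0.53+0.75)/2 = 0.64 → q = 1.1×0.105×0.64 = 0.07392 m³/s
Panel 2-3: Δb = 6 m, d̄ = (0.14+0.43)/2 = 0.285, v̄ = (0.75+1.02)/2 = 0.885 → q = 6×0.285×0.885 = 1.513 m³/s
Panel 3-4: Δb = 2.1 m, d̄ = (0.43+0.38)/2 = 0.405, v̄ = (1.02+1.04)/2 = 1.03 → q = 2.1×0.405×1.03 = 0.8760 m³/s
Panel 4-5: Δb = 1.7 m, d̄ = (0.38+0.24)/2 = 0.31, v̄ = (1.04+0.94)/2 = 0.99 → q = 1.7×0.31×0.99 = 0.5217 m³/s
Panel 5-6: Δb = 1.3 m, d̄ = (0.24+0.09)/2 = 0.165, v̄ = (0.94+0.61)/2 = 0.775 → q = 1.3×0.165×0.775 = 0.1662 m³/s
Q = Σ q = 3.151 m³/s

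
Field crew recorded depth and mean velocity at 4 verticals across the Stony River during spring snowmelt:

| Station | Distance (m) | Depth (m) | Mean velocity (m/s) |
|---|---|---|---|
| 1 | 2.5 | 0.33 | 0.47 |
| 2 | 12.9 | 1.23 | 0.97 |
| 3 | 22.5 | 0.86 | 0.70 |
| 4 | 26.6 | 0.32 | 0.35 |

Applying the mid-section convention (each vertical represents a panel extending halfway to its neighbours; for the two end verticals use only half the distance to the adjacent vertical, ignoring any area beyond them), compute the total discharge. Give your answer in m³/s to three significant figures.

w_1 = (12.9 − 2.5)/2 = 5.2 m; q_1 = 0.47 × 0.33 × 5.2 = 0.8065 m³/s
w_2 = (22.5 − 2.5)/2 = 10 m; q_2 = 0.97 × 1.23 × 10 = 11.93 m³/s
w_3 = (26.6 − 12.9)/2 = 6.85 m; q_3 = 0.70 × 0.86 × 6.85 = 4.124 m³/s
w_4 = (26.6 − 22.5)/2 = 2.05 m; q_4 = 0.35 × 0.32 × 2.05 = 0.2296 m³/s
Q = Σ qᵢ = 17.09 m³/s

17.1 m³/s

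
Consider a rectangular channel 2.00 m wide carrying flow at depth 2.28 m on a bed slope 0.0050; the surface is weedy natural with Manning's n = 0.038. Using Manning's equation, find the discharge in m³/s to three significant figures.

A = b·y = 2.00 × 2.28 = 4.560 m²
P = b + 2y = 2.00 + 2×2.28 = 6.560 m
R = A/P = 4.560/6.560 = 0.6951 m
Q = (1/n)·A·R^(2/3)·S^(1/2) = (1/0.038) × 4.560 × 0.6951^(2/3) × 0.0050^(1/2) = 6.658 m³/s

6.66 m³/s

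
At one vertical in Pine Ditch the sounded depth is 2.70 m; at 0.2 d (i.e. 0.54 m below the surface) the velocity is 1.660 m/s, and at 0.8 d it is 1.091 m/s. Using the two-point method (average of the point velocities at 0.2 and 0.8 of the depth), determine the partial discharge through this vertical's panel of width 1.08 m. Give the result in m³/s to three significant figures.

v̄ = (1.660 + 1.091) / 2 = 1.376 m/s
q = v̄ × d × w = 1.376 × 2.70 × 1.08 = 4.011 m³/s

4.01 m³/s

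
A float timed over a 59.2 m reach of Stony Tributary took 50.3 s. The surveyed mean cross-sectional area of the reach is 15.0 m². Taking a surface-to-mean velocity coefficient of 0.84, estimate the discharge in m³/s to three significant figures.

v_surface = L / t̄ = 59.2 / 50.3 = 1.177 m/s
v_mean = 0.84 × 1.177 = 0.9886 m/s
Q = A × v_mean = 15.0 × 0.9886 = 14.83 m³/s

14.8 m³/s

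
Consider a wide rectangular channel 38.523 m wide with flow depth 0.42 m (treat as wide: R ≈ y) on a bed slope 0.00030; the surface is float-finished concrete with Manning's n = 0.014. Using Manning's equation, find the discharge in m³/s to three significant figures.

11.2 m³/s

A = b·y = 38.523 × 0.42 = 16.18 m²
Wide channel: R ≈ y = 0.42 m
Q = (1/n)·A·R^(2/3)·S^(1/2) = (1/0.014) × 16.18 × 0.4200^(2/3) × 0.00030^(1/2) = 11.23 m³/s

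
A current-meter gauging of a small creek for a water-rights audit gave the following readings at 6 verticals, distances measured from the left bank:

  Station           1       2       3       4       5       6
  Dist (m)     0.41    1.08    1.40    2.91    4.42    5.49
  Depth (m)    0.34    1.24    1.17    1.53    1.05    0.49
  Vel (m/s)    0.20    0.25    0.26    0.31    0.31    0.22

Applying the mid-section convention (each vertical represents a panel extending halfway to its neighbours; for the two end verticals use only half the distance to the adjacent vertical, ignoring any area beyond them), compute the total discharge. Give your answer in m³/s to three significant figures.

1.65 m³/s

w_1 = (1.08 − 0.41)/2 = 0.335 m; q_1 = 0.20 × 0.34 × 0.335 = 0.02278 m³/s
w_2 = (1.40 − 0.41)/2 = 0.495 m; q_2 = 0.25 × 1.24 × 0.495 = 0.1535 m³/s
w_3 = (2.91 − 1.08)/2 = 0.915 m; q_3 = 0.26 × 1.17 × 0.915 = 0.2783 m³/s
w_4 = (4.42 − 1.40)/2 = 1.51 m; q_4 = 0.31 × 1.53 × 1.51 = 0.7162 m³/s
w_5 = (5.49 − 2.91)/2 = 1.29 m; q_5 = 0.31 × 1.05 × 1.29 = 0.4199 m³/s
w_6 = (5.49 − 4.42)/2 = 0.535 m; q_6 = 0.22 × 0.49 × 0.535 = 0.05767 m³/s
Q = Σ qᵢ = 1.648 m³/s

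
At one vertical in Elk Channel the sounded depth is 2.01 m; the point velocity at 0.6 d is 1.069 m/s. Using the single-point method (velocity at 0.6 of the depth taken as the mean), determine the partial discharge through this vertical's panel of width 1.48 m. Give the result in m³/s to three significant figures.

v̄ = v₀.₆ = 1.069 m/s
q = v̄ × d × w = 1.069 × 2.01 × 1.48 = 3.180 m³/s

3.18 m³/s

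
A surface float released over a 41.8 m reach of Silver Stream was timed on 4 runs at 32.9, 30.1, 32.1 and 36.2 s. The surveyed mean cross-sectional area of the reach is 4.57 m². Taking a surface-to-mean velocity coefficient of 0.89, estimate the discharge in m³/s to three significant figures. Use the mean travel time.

t̄ = (32.9 + 30.1 + 32.1 + 36.2) / 4 = 32.825 s
v_surface = L / t̄ = 41.8 / 32.825 = 1.273 m/s
v_mean = 0.89 × 1.273 = 1.133 m/s
Q = A × v_mean = 4.57 × 1.133 = 5.179 m³/s

5.18 m³/s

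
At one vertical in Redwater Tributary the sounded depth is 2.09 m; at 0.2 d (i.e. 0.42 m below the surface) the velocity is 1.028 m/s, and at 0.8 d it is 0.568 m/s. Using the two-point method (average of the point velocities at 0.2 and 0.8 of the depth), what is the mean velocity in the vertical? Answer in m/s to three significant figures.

0.798 m/s

v̄ = (1.028 + 0.568) / 2 = 0.7980 m/s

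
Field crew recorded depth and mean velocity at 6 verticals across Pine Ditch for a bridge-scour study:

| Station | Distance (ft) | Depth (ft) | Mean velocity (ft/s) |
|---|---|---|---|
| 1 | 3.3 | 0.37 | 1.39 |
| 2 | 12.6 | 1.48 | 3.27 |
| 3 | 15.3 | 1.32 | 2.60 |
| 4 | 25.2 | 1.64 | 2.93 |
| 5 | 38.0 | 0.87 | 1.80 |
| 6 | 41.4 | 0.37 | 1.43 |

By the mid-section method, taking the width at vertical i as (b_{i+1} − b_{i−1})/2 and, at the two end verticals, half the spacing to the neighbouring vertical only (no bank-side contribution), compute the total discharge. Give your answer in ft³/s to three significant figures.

121 ft³/s

w_1 = (12.6 − 3.3)/2 = 4.65 ft; q_1 = 1.39 × 0.37 × 4.65 = 2.391 ft³/s
w_2 = (15.3 − 3.3)/2 = 6 ft; q_2 = 3.27 × 1.48 × 6 = 29.04 ft³/s
w_3 = (25.2 − 12.6)/2 = 6.3 ft; q_3 = 2.60 × 1.32 × 6.3 = 21.62 ft³/s
w_4 = (38.0 − 15.3)/2 = 11.35 ft; q_4 = 2.93 × 1.64 × 11.35 = 54.54 ft³/s
w_5 = (41.4 − 25.2)/2 = 8.1 ft; q_5 = 1.80 × 0.87 × 8.1 = 12.68 ft³/s
w_6 = (41.4 − 38.0)/2 = 1.7 ft; q_6 = 1.43 × 0.37 × 1.7 = 0.8995 ft³/s
Q = Σ qᵢ = 121.2 ft³/s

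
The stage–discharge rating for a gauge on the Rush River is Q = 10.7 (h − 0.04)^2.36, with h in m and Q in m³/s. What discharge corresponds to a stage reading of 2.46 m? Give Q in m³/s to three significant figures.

Q = 10.7 × (2.46 − 0.04)^2.36 = 10.7 × 2.42^2.36 = 86.14 m³/s

86.1 m³/s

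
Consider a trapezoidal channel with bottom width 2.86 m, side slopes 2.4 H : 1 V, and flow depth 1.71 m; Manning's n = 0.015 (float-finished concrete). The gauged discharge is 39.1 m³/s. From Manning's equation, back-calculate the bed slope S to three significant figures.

0.00238

A = (b + z·y)·y = (2.86 + 2.4×1.71)×1.71 = 11.91 m²
P = b + 2y√(1+z²) = 2.86 + 2×1.71×√(1+2.4²) = 11.75 m
R = A/P = 11.91/11.75 = 1.013 m
S = (Q·n / (1·A·R^(2/3)))² = (39.1×0.015 / (1×11.91×1.009))² = 0.002383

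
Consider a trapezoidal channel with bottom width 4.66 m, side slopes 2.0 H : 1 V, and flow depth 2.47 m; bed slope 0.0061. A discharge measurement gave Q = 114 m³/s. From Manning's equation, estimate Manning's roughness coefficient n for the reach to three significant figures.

A = (b + z·y)·y = (4.66 + 2.0×2.47)×2.47 = 23.71 m²
P = b + 2y√(1+z²) = 4.66 + 2×2.47×√(1+2.0²) = 15.71 m
R = A/P = 23.71/15.71 = 1.510 m
n = (1/Q)·A·R^(2/3)·S^(1/2) = (1/114) × 23.71 × 1.316 × 0.07810 = 0.02138

0.0214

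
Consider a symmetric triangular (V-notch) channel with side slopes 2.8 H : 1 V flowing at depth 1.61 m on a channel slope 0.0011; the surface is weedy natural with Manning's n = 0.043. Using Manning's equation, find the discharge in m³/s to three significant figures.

4.65 m³/s

A = z·y² = 2.8×1.61² = 7.258 m²
P = 2y√(1+z²) = 2×1.61×√(1+2.8²) = 9.574 m
R = A/P = 7.258/9.574 = 0.7581 m
Q = (1/n)·A·R^(2/3)·S^(1/2) = (1/0.043) × 7.258 × 0.7581^(2/3) × 0.0011^(1/2) = 4.654 m³/s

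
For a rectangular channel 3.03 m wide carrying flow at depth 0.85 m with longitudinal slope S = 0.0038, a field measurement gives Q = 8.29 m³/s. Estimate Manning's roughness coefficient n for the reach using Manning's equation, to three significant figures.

A = b·y = 3.03 × 0.85 = 2.576 m²
P = b + 2y = 3.03 + 2×0.85 = 4.730 m
R = A/P = 2.576/4.730 = 0.5445 m
n = (1/Q)·A·R^(2/3)·S^(1/2) = (1/8.29) × 2.576 × 0.6668 × 0.06164 = 0.01277

0.0128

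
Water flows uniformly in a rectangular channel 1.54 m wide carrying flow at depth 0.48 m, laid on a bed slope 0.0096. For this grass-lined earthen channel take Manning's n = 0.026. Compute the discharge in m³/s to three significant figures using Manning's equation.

1.24 m³/s

A = b·y = 1.54 × 0.48 = 0.7392 m²
P = b + 2y = 1.54 + 2×0.48 = 2.500 m
R = A/P = 0.7392/2.500 = 0.2957 m
Q = (1/n)·A·R^(2/3)·S^(1/2) = (1/0.026) × 0.7392 × 0.2957^(2/3) × 0.0096^(1/2) = 1.236 m³/s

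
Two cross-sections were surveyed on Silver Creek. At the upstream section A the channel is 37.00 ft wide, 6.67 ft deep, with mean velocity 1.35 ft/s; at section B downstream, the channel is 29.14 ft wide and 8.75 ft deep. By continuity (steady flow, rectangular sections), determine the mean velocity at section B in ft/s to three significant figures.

Q = A₁V₁ = (37.00×6.67) × 1.35 = 333.2 ft³/s
A₂ = 29.14 × 8.75 = 255.0 ft²
V₂ = Q/A₂ = 333.2/255.0 = 1.307 ft/s

1.31 ft/s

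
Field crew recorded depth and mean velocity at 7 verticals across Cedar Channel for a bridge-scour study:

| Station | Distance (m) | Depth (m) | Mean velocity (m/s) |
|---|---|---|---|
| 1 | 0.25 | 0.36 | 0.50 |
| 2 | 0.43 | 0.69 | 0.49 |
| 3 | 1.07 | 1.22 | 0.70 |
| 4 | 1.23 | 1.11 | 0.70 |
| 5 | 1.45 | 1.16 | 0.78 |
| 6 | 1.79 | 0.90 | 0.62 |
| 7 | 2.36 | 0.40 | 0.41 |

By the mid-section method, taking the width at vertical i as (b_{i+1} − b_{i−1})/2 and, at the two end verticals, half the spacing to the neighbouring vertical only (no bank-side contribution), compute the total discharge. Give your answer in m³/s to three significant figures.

1.20 m³/s

w_1 = (0.43 − 0.25)/2 = 0.09 m; q_1 = 0.50 × 0.36 × 0.09 = 0.01620 m³/s
w_2 = (1.07 − 0.25)/2 = 0.41 m; q_2 = 0.49 × 0.69 × 0.41 = 0.1386 m³/s
w_3 = (1.23 − 0.43)/2 = 0.4 m; q_3 = 0.70 × 1.22 × 0.4 = 0.3416 m³/s
w_4 = (1.45 − 1.07)/2 = 0.19 m; q_4 = 0.70 × 1.11 × 0.19 = 0.1476 m³/s
w_5 = (1.79 − 1.23)/2 = 0.28 m; q_5 = 0.78 × 1.16 × 0.28 = 0.2533 m³/s
w_6 = (2.36 − 1.45)/2 = 0.455 m; q_6 = 0.62 × 0.90 × 0.455 = 0.2539 m³/s
w_7 = (2.36 − 1.79)/2 = 0.285 m; q_7 = 0.41 × 0.40 × 0.285 = 0.04674 m³/s
Q = Σ qᵢ = 1.198 m³/s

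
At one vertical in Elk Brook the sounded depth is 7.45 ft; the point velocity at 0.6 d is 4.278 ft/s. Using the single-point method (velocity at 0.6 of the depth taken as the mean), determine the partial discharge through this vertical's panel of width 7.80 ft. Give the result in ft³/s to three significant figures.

v̄ = v₀.₆ = 4.278 ft/s
q = v̄ × d × w = 4.278 × 7.45 × 7.80 = 248.6 ft³/s

249 ft³/s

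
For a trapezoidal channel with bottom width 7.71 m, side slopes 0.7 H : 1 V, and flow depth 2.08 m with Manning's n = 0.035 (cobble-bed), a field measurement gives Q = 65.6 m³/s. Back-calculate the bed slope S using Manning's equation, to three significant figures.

A = (b + z·y)·y = (7.71 + 0.7×2.08)×2.08 = 19.07 m²
P = b + 2y√(1+z²) = 7.71 + 2×2.08×√(1+0.7²) = 12.79 m
R = A/P = 19.07/12.79 = 1.491 m
S = (Q·n / (1·A·R^(2/3)))² = (65.6×0.035 / (1×19.07×1.305))² = 0.008515

0.00852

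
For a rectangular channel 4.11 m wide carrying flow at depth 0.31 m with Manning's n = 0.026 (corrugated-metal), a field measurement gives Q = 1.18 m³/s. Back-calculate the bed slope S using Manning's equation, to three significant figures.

0.00333

A = b·y = 4.11 × 0.31 = 1.274 m²
P = b + 2y = 4.11 + 2×0.31 = 4.730 m
R = A/P = 1.274/4.730 = 0.2694 m
S = (Q·n / (1·A·R^(2/3)))² = (1.18×0.026 / (1×1.274×0.4171))² = 0.003333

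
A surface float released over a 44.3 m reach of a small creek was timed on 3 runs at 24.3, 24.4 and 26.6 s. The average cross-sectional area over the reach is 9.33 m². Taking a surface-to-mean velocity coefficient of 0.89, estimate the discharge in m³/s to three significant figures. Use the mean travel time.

t̄ = (24.3 + 24.4 + 26.6) / 3 = 25.1 s
v_surface = L / t̄ = 44.3 / 25.1 = 1.765 m/s
v_mean = 0.89 × 1.765 = 1.571 m/s
Q = A × v_mean = 9.33 × 1.571 = 14.66 m³/s

14.7 m³/s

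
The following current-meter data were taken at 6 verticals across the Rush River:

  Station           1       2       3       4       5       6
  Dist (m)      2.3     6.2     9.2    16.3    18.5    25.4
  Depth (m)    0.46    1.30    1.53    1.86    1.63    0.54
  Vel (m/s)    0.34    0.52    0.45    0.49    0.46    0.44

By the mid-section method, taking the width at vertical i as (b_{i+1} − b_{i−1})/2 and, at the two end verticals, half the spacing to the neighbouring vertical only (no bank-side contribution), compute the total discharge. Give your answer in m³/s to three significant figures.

w_1 = (6.2 − 2.3)/2 = 1.95 m; q_1 = 0.34 × 0.46 × 1.95 = 0.3050 m³/s
w_2 = (9.2 − 2.3)/2 = 3.45 m; q_2 = 0.52 × 1.30 × 3.45 = 2.332 m³/s
w_3 = (16.3 − 6.2)/2 = 5.05 m; q_3 = 0.45 × 1.53 × 5.05 = 3.477 m³/s
w_4 = (18.5 − 9.2)/2 = 4.65 m; q_4 = 0.49 × 1.86 × 4.65 = 4.238 m³/s
w_5 = (25.4 − 16.3)/2 = 4.55 m; q_5 = 0.46 × 1.63 × 4.55 = 3.412 m³/s
w_6 = (25.4 − 18.5)/2 = 3.45 m; q_6 = 0.44 × 0.54 × 3.45 = 0.8197 m³/s
Q = Σ qᵢ = 14.58 m³/s

14.6 m³/s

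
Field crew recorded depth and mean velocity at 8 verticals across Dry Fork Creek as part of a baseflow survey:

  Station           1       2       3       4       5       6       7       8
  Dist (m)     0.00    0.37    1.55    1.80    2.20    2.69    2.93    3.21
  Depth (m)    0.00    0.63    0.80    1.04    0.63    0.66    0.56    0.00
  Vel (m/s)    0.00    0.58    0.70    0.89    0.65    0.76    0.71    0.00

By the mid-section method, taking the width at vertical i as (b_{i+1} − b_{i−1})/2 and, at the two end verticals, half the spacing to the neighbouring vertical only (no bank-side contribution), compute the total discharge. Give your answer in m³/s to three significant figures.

w_2 = (1.55 − 0.00)/2 = 0.775 m; q_2 = 0.58 × 0.63 × 0.775 = 0.2832 m³/s
w_3 = (1.80 − 0.37)/2 = 0.715 m; q_3 = 0.70 × 0.80 × 0.715 = 0.4004 m³/s
w_4 = (2.20 − 1.55)/2 = 0.325 m; q_4 = 0.89 × 1.04 × 0.325 = 0.3008 m³/s
w_5 = (2.69 − 1.80)/2 = 0.445 m; q_5 = 0.65 × 0.63 × 0.445 = 0.1822 m³/s
w_6 = (2.93 − 2.20)/2 = 0.365 m; q_6 = 0.76 × 0.66 × 0.365 = 0.1831 m³/s
w_7 = (3.21 − 2.69)/2 = 0.26 m; q_7 = 0.71 × 0.56 × 0.26 = 0.1034 m³/s
Stations 1, 8 contribute zero (depth or velocity is 0).
Q = Σ qᵢ = 1.453 m³/s

1.45 m³/s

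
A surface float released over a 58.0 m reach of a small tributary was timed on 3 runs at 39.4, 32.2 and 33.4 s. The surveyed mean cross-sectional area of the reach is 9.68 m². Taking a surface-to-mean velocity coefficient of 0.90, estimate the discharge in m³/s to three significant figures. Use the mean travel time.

14.4 m³/s

t̄ = (39.4 + 32.2 + 33.4) / 3 = 35 s
v_surface = L / t̄ = 58.0 / 35 = 1.657 m/s
v_mean = 0.90 × 1.657 = 1.491 m/s
Q = A × v_mean = 9.68 × 1.491 = 14.44 m³/s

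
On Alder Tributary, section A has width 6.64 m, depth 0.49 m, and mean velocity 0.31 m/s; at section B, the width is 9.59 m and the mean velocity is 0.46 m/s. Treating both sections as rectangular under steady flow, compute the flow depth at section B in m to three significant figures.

Q = A₁V₁ = (6.64×0.49) × 0.31 = 1.009 m³/s
d₂ = Q/(b₂ V₂) = 1.009/(9.59×0.46) = 0.2286 m

0.229 m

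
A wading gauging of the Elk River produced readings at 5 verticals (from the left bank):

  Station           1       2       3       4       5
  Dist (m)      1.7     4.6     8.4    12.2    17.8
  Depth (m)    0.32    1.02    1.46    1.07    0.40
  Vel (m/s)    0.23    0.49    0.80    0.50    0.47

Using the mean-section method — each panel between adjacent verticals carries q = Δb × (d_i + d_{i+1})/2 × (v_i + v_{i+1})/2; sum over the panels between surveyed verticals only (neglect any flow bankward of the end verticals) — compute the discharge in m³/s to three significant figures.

8.86 m³/s

Panel 1-2: Δb = 2.9 m, d̄ = (0.32+1.02)/2 = 0.67, v̄ = (0.23+0.49)/2 = 0.36 → q = 2.9×0.67×0.36 = 0.6995 m³/s
Panel 2-3: Δb = 3.8 m, d̄ = (1.02+1.46)/2 = 1.24, v̄ = (0.49+0.80)/2 = 0.645 → q = 3.8×1.24×0.645 = 3.039 m³/s
Panel 3-4: Δb = 3.8 m, d̄ = (1.46+1.07)/2 = 1.265, v̄ = (0.80+0.50)/2 = 0.65 → q = 3.8×1.265×0.65 = 3.125 m³/s
Panel 4-5: Δb = 5.6 m, d̄ = (1.07+0.40)/2 = 0.735, v̄ = (0.50+0.47)/2 = 0.485 → q = 5.6×0.735×0.485 = 1.996 m³/s
Q = Σ q = 8.860 m³/s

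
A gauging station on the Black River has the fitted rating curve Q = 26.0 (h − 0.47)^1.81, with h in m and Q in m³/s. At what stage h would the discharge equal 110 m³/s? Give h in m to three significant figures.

h − h₀ = (Q/C)^(1/b) = (110/26.0)^(1/1.81) = 2.219 m
h = 0.47 + 2.219 = 2.689 m

2.69 m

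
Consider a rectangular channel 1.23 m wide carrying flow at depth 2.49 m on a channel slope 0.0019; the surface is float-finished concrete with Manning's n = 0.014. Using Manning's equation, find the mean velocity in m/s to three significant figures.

A = b·y = 1.23 × 2.49 = 3.063 m²
P = b + 2y = 1.23 + 2×2.49 = 6.210 m
R = A/P = 3.063/6.210 = 0.4932 m
Q = (1/n)·A·R^(2/3)·S^(1/2) = (1/0.014) × 3.063 × 0.4932^(2/3) × 0.0019^(1/2) = 5.952 m³/s
V = Q/A = 5.952/3.063 = 1.944 m/s

1.94 m/s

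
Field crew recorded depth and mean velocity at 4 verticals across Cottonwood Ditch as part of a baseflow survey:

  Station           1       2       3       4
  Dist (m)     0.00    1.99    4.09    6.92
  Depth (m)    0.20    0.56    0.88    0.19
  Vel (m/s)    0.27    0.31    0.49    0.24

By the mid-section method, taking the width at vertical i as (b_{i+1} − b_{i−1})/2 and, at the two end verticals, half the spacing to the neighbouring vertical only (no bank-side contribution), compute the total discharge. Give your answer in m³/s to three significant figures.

1.54 m³/s

w_1 = (1.99 − 0.00)/2 = 0.995 m; q_1 = 0.27 × 0.20 × 0.995 = 0.05373 m³/s
w_2 = (4.09 − 0.00)/2 = 2.045 m; q_2 = 0.31 × 0.56 × 2.045 = 0.3550 m³/s
w_3 = (6.92 − 1.99)/2 = 2.465 m; q_3 = 0.49 × 0.88 × 2.465 = 1.063 m³/s
w_4 = (6.92 − 4.09)/2 = 1.415 m; q_4 = 0.24 × 0.19 × 1.415 = 0.06452 m³/s
Q = Σ qᵢ = 1.536 m³/s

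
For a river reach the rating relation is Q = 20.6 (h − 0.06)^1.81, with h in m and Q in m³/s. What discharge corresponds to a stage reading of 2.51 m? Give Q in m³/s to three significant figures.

104 m³/s

Q = 20.6 × (2.51 − 0.06)^1.81 = 20.6 × 2.45^1.81 = 104.3 m³/s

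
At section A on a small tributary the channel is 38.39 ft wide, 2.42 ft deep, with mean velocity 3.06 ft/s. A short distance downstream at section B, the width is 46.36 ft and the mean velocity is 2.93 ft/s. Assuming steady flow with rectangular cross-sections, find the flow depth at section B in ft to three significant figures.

2.09 ft

Q = A₁V₁ = (38.39×2.42) × 3.06 = 284.3 ft³/s
d₂ = Q/(b₂ V₂) = 284.3/(46.36×2.93) = 2.093 ft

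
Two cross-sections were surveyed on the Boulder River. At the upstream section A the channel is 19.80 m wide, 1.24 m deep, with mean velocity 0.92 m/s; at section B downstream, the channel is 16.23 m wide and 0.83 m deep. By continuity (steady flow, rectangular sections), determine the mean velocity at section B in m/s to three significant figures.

1.68 m/s

Q = A₁V₁ = (19.80×1.24) × 0.92 = 22.59 m³/s
A₂ = 16.23 × 0.83 = 13.47 m²
V₂ = Q/A₂ = 22.59/13.47 = 1.677 m/s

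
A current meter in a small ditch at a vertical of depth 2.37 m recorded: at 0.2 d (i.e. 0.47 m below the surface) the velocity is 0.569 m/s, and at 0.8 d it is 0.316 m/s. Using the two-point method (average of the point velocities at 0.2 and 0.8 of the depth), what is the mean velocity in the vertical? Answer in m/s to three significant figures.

0.443 m/s

v̄ = (0.569 + 0.316) / 2 = 0.4425 m/s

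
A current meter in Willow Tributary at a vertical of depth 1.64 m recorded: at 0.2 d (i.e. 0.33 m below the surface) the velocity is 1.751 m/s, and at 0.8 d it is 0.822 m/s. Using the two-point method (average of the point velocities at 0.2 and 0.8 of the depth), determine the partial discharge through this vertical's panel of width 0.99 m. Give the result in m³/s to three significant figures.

v̄ = (1.751 + 0.822) / 2 = 1.287 m/s
q = v̄ × d × w = 1.287 × 1.64 × 0.99 = 2.089 m³/s

2.09 m³/s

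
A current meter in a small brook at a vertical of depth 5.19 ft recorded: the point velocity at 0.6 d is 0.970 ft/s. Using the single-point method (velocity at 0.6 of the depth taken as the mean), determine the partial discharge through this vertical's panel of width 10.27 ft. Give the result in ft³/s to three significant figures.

51.7 ft³/s

v̄ = v₀.₆ = 0.970 ft/s
q = v̄ × d × w = 0.9700 × 5.19 × 10.27 = 51.70 ft³/s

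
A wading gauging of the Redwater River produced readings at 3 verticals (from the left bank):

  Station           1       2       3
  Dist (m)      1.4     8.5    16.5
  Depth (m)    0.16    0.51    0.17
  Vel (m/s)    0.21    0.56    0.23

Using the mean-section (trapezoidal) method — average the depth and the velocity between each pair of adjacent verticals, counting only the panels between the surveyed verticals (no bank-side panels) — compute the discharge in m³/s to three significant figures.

1.99 m³/s

Panel 1-2: Δb = 7.1 m, d̄ = (0.16+0.51)/2 = 0.335, v̄ = (0.21+0.56)/2 = 0.385 → q = 7.1×0.335×0.385 = 0.9157 m³/s
Panel 2-3: Δb = 8 m, d̄ = (0.51+0.17)/2 = 0.34, v̄ = (0.56+0.23)/2 = 0.395 → q = 8×0.34×0.395 = 1.074 m³/s
Q = Σ q = 1.990 m³/s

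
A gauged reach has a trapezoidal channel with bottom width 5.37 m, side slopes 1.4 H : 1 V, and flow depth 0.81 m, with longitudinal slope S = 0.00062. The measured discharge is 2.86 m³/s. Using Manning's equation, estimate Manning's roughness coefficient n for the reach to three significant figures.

0.0343

A = (b + z·y)·y = (5.37 + 1.4×0.81)×0.81 = 5.268 m²
P = b + 2y√(1+z²) = 5.37 + 2×0.81×√(1+1.4²) = 8.157 m
R = A/P = 5.268/8.157 = 0.6458 m
n = (1/Q)·A·R^(2/3)·S^(1/2) = (1/2.86) × 5.268 × 0.7472 × 0.02490 = 0.03427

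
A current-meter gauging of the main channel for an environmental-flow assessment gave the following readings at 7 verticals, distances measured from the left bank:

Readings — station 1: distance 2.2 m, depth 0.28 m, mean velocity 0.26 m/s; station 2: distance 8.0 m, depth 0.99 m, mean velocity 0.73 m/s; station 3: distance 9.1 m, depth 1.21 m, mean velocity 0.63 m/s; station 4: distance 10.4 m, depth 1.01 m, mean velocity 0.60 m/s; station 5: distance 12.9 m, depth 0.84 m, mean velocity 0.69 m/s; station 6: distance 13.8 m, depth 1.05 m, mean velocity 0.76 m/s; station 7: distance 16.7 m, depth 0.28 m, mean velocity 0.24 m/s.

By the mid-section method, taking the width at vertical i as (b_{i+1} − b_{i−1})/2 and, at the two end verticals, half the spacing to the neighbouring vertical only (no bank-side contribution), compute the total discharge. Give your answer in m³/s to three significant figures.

w_1 = (8.0 − 2.2)/2 = 2.9 m; q_1 = 0.26 × 0.28 × 2.9 = 0.2111 m³/s
w_2 = (9.1 − 2.2)/2 = 3.45 m; q_2 = 0.73 × 0.99 × 3.45 = 2.493 m³/s
w_3 = (10.4 − 8.0)/2 = 1.2 m; q_3 = 0.63 × 1.21 × 1.2 = 0.9148 m³/s
w_4 = (12.9 − 9.1)/2 = 1.9 m; q_4 = 0.60 × 1.01 × 1.9 = 1.151 m³/s
w_5 = (13.8 − 10.4)/2 = 1.7 m; q_5 = 0.69 × 0.84 × 1.7 = 0.9853 m³/s
w_6 = (16.7 − 12.9)/2 = 1.9 m; q_6 = 0.76 × 1.05 × 1.9 = 1.516 m³/s
w_7 = (16.7 − 13.8)/2 = 1.45 m; q_7 = 0.24 × 0.28 × 1.45 = 0.09744 m³/s
Q = Σ qᵢ = 7.370 m³/s

7.37 m³/s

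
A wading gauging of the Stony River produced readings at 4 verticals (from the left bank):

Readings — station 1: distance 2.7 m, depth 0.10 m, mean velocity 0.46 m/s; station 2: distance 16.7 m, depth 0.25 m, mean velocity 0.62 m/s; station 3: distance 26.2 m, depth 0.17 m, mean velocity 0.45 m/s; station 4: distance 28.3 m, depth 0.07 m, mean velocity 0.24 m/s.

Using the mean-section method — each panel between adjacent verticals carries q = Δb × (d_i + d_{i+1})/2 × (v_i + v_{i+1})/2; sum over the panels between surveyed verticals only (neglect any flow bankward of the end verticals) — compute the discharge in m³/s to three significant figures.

Panel 1-2: Δb = 14 m, d̄ = (0.10+0.25)/2 = 0.175, v̄ = (0.46+0.62)/2 = 0.54 → q = 14×0.175×0.54 = 1.323 m³/s
Panel 2-3: Δb = 9.5 m, d̄ = (0.25+0.17)/2 = 0.21, v̄ = (0.62+0.45)/2 = 0.535 → q = 9.5×0.21×0.535 = 1.067 m³/s
Panel 3-4: Δb = 2.1 m, d̄ = (0.17+0.07)/2 = 0.12, v̄ = (0.45+0.24)/2 = 0.345 → q = 2.1×0.12×0.345 = 0.08694 m³/s
Q = Σ q = 2.477 m³/s

2.48 m³/s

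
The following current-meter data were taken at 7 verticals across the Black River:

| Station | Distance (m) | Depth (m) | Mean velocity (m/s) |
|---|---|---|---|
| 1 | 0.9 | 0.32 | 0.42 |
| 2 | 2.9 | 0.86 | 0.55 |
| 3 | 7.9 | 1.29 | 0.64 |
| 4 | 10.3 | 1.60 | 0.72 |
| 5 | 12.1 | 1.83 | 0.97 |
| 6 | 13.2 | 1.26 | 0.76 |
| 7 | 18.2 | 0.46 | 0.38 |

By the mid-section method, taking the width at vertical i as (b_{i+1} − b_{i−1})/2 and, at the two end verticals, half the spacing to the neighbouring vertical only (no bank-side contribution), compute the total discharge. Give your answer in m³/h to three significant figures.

w_1 = (2.9 − 0.9)/2 = 1 m; q_1 = 0.42 × 0.32 × 1 = 0.1344 m³/s
w_2 = (7.9 − 0.9)/2 = 3.5 m; q_2 = 0.55 × 0.86 × 3.5 = 1.656 m³/s
w_3 = (10.3 − 2.9)/2 = 3.7 m; q_3 = 0.64 × 1.29 × 3.7 = 3.055 m³/s
w_4 = (12.1 − 7.9)/2 = 2.1 m; q_4 = 0.72 × 1.60 × 2.1 = 2.419 m³/s
w_5 = (13.2 − 10.3)/2 = 1.45 m; q_5 = 0.97 × 1.83 × 1.45 = 2.574 m³/s
w_6 = (18.2 − 12.1)/2 = 3.05 m; q_6 = 0.76 × 1.26 × 3.05 = 2.921 m³/s
w_7 = (18.2 − 13.2)/2 = 2.5 m; q_7 = 0.38 × 0.46 × 2.5 = 0.4370 m³/s
Q = Σ qᵢ = 13.20 m³/s
= 13.20 × 3600 = 47500 m³/h

47500 m³/h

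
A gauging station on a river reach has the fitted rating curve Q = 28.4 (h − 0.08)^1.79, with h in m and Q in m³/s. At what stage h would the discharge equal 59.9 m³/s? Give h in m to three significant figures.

1.60 m

h − h₀ = (Q/C)^(1/b) = (59.9/28.4)^(1/1.79) = 1.517 m
h = 0.08 + 1.517 = 1.597 m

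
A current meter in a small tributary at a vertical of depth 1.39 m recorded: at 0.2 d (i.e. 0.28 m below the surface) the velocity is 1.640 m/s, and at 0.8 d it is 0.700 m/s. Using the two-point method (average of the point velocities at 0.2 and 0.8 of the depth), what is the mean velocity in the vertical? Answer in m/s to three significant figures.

v̄ = (1.640 + 0.700) / 2 = 1.170 m/s

1.17 m/s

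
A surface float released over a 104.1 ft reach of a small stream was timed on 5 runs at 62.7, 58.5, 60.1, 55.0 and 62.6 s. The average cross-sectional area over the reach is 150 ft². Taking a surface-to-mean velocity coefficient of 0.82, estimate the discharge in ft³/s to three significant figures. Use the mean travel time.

t̄ = (62.7 + 58.5 + 60.1 + 55.0 + 62.6) / 5 = 59.78 s
v_surface = L / t̄ = 104.1 / 59.78 = 1.741 ft/s
v_mean = 0.82 × 1.741 = 1.428 ft/s
Q = A × v_mean = 150 × 1.428 = 214.2 ft³/s

214 ft³/s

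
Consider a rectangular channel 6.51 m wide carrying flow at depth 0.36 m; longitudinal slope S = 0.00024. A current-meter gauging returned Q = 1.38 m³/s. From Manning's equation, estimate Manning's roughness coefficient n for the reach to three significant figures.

0.0124

A = b·y = 6.51 × 0.36 = 2.344 m²
P = b + 2y = 6.51 + 2×0.36 = 7.230 m
R = A/P = 2.344/7.230 = 0.3241 m
n = (1/Q)·A·R^(2/3)·S^(1/2) = (1/1.38) × 2.344 × 0.4719 × 0.01549 = 0.01241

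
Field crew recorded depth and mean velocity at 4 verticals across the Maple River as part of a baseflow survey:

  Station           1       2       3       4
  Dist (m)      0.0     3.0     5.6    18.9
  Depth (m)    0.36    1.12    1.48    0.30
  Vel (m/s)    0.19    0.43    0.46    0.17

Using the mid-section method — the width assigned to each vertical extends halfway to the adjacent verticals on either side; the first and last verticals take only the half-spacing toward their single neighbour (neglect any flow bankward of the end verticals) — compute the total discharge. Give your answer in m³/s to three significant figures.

w_1 = (3.0 − 0.0)/2 = 1.5 m; q_1 = 0.19 × 0.36 × 1.5 = 0.1026 m³/s
w_2 = (5.6 − 0.0)/2 = 2.8 m; q_2 = 0.43 × 1.12 × 2.8 = 1.348 m³/s
w_3 = (18.9 − 3.0)/2 = 7.95 m; q_3 = 0.46 × 1.48 × 7.95 = 5.412 m³/s
w_4 = (18.9 − 5.6)/2 = 6.65 m; q_4 = 0.17 × 0.30 × 6.65 = 0.3392 m³/s
Q = Σ qᵢ = 7.203 m³/s

7.20 m³/s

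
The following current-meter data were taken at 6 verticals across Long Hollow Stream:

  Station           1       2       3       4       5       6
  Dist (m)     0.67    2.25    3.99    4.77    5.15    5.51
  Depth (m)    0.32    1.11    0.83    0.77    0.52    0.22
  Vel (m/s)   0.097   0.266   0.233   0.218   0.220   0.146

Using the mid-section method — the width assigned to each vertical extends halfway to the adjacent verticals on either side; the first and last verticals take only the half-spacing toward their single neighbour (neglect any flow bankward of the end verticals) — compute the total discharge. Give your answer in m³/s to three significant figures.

w_1 = (2.25 − 0.67)/2 = 0.79 m; q_1 = 0.097 × 0.32 × 0.79 = 0.02452 m³/s
w_2 = (3.99 − 0.67)/2 = 1.66 m; q_2 = 0.266 × 1.11 × 1.66 = 0.4901 m³/s
w_3 = (4.77 − 2.25)/2 = 1.26 m; q_3 = 0.233 × 0.83 × 1.26 = 0.2437 m³/s
w_4 = (5.15 − 3.99)/2 = 0.58 m; q_4 = 0.218 × 0.77 × 0.58 = 0.09736 m³/s
w_5 = (5.51 − 4.77)/2 = 0.37 m; q_5 = 0.220 × 0.52 × 0.37 = 0.04233 m³/s
w_6 = (5.51 − 5.15)/2 = 0.18 m; q_6 = 0.146 × 0.22 × 0.18 = 0.005782 m³/s
Q = Σ qᵢ = 0.9038 m³/s

0.904 m³/s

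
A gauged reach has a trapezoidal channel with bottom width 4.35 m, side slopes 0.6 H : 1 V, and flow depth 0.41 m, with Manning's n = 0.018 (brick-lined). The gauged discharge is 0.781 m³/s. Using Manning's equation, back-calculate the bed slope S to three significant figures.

0.000221

A = (b + z·y)·y = (4.35 + 0.6×0.41)×0.41 = 1.884 m²
P = b + 2y√(1+z²) = 4.35 + 2×0.41×√(1+0.6²) = 5.306 m
R = A/P = 1.884/5.306 = 0.3551 m
S = (Q·n / (1·A·R^(2/3)))² = (0.781×0.018 / (1×1.884×0.5015))² = 0.0002213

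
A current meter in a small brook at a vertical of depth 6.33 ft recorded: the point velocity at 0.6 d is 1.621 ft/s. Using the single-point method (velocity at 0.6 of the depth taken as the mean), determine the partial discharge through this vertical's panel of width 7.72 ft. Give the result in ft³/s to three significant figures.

v̄ = v₀.₆ = 1.621 ft/s
q = v̄ × d × w = 1.621 × 6.33 × 7.72 = 79.21 ft³/s

79.2 ft³/s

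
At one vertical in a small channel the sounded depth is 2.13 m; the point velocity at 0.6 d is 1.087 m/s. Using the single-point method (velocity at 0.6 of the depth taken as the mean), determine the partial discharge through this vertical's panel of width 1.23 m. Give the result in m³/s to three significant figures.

v̄ = v₀.₆ = 1.087 m/s
q = v̄ × d × w = 1.087 × 2.13 × 1.23 = 2.848 m³/s

2.85 m³/s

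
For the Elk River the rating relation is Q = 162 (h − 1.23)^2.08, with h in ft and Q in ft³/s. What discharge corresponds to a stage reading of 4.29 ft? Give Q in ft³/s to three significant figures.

1660 ft³/s

Q = 162 × (4.29 − 1.23)^2.08 = 162 × 3.06^2.08 = 1659 ft³/s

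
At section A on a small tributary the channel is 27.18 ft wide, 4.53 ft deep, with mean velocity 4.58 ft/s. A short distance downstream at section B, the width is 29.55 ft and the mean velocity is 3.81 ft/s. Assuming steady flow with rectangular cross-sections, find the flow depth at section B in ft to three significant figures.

5.01 ft

Q = A₁V₁ = (27.18×4.53) × 4.58 = 563.9 ft³/s
d₂ = Q/(b₂ V₂) = 563.9/(29.55×3.81) = 5.009 ft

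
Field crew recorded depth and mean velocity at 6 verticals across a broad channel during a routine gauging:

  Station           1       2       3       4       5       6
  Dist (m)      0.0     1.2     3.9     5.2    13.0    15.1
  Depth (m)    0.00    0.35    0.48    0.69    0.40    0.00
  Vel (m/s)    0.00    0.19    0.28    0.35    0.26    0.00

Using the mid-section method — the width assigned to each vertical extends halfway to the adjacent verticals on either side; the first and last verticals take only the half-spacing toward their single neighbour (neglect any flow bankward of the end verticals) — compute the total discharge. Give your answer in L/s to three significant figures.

w_2 = (3.9 − 0.0)/2 = 1.95 m; q_2 = 0.19 × 0.35 × 1.95 = 0.1297 m³/s
w_3 = (5.2 − 1.2)/2 = 2 m; q_3 = 0.28 × 0.48 × 2 = 0.2688 m³/s
w_4 = (13.0 − 3.9)/2 = 4.55 m; q_4 = 0.35 × 0.69 × 4.55 = 1.099 m³/s
w_5 = (15.1 − 5.2)/2 = 4.95 m; q_5 = 0.26 × 0.40 × 4.95 = 0.5148 m³/s
Stations 1, 6 contribute zero (depth or velocity is 0).
Q = Σ qᵢ = 2.012 m³/s
= 2.012 × 1000 = 2012 L/s

2010 L/s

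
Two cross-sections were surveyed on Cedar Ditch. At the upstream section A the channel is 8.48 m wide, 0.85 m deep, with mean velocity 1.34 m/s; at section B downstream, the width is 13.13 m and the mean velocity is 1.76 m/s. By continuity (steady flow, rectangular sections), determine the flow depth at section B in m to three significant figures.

Q = A₁V₁ = (8.48×0.85) × 1.34 = 9.659 m³/s
d₂ = Q/(b₂ V₂) = 9.659/(13.13×1.76) = 0.4180 m

0.418 m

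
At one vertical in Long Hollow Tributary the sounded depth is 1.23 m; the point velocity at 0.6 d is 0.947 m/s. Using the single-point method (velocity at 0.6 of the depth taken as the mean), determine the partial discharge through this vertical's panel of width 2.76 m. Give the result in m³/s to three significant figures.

v̄ = v₀.₆ = 0.947 m/s
q = v̄ × d × w = 0.9470 × 1.23 × 2.76 = 3.215 m³/s

3.21 m³/s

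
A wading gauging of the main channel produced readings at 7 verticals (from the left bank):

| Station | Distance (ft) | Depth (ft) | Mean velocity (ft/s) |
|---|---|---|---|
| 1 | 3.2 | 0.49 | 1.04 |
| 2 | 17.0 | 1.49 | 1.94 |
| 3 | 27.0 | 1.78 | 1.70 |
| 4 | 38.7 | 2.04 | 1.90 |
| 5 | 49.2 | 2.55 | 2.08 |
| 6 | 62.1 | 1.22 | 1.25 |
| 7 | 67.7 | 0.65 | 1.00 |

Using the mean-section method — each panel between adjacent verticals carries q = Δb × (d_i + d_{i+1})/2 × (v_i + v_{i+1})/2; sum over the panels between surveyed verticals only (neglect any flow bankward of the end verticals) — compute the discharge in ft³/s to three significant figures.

185 ft³/s

Panel 1-2: Δb = 13.8 ft, d̄ = (0.49+1.49)/2 = 0.99, v̄ = (1.04+1.94)/2 = 1.49 → q = 13.8×0.99×1.49 = 20.36 ft³/s
Panel 2-3: Δb = 10 ft, d̄ = (1.49+1.78)/2 = 1.635, v̄ = (1.94+1.70)/2 = 1.82 → q = 10×1.635×1.82 = 29.76 ft³/s
Panel 3-4: Δb = 11.7 ft, d̄ = (1.78+2.04)/2 = 1.91, v̄ = (1.70+1.90)/2 = 1.8 → q = 11.7×1.91×1.8 = 40.22 ft³/s
Panel 4-5: Δb = 10.5 ft, d̄ = (2.04+2.55)/2 = 2.295, v̄ = (1.90+2.08)/2 = 1.99 → q = 10.5×2.295×1.99 = 47.95 ft³/s
Panel 5-6: Δb = 12.9 ft, d̄ = (2.55+1.22)/2 = 1.885, v̄ = (2.08+1.25)/2 = 1.665 → q = 12.9×1.885×1.665 = 40.49 ft³/s
Panel 6-7: Δb = 5.6 ft, d̄ = (1.22+0.65)/2 = 0.935, v̄ = (1.25+1.00)/2 = 1.125 → q = 5.6×0.935×1.125 = 5.891 ft³/s
Q = Σ q = 184.7 ft³/s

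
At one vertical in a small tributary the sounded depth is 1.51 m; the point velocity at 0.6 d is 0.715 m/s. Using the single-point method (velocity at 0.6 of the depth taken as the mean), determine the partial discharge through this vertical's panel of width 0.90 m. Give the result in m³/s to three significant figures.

0.972 m³/s

v̄ = v₀.₆ = 0.715 m/s
q = v̄ × d × w = 0.7150 × 1.51 × 0.90 = 0.9717 m³/s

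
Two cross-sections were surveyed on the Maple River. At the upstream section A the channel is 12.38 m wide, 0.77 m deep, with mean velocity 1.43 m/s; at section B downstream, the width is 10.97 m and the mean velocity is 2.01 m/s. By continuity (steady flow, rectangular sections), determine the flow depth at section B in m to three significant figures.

Q = A₁V₁ = (12.38×0.77) × 1.43 = 13.63 m³/s
d₂ = Q/(b₂ V₂) = 13.63/(10.97×2.01) = 0.6182 m

0.618 m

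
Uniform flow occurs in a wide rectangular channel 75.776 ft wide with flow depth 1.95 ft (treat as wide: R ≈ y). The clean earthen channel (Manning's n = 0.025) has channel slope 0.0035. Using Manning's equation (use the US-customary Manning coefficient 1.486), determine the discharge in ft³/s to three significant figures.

811 ft³/s

A = b·y = 75.776 × 1.95 = 147.8 ft²
Wide channel: R ≈ y = 1.95 ft
Q = (1.486/n)·A·R^(2/3)·S^(1/2) = (1.486/0.025) × 147.8 × 1.950^(2/3) × 0.0035^(1/2) = 811.0 ft³/s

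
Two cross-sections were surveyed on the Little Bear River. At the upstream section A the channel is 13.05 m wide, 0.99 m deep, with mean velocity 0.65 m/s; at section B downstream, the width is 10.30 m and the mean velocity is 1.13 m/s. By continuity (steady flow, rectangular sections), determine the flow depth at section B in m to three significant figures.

Q = A₁V₁ = (13.05×0.99) × 0.65 = 8.398 m³/s
d₂ = Q/(b₂ V₂) = 8.398/(10.30×1.13) = 0.7215 m

0.722 m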